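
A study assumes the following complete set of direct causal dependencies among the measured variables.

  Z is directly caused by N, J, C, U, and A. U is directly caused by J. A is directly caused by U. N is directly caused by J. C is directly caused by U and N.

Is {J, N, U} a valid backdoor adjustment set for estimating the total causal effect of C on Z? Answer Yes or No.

Backdoor paths from C to Z (paths whose first edge points into C):
  P1: C <- N <- J -> U -> A -> Z
  P2: C <- N <- J -> U -> Z
  P3: C <- N <- J -> Z
  P4: C <- N -> Z
  P5: C <- U <- J -> N -> Z
  P6: C <- U <- J -> Z
  P7: C <- U -> A -> Z
  P8: C <- U -> Z
Condition 1 (no descendant of C in the set): holds — descendants of C are {Z}; none are in {J, N, U}.
Condition 2 (every backdoor path blocked by {J, N, U}):
  P1: blocked at chain node N ∈ conditioning set.
  P2: blocked at chain node N ∈ conditioning set.
  P3: blocked at chain node N ∈ conditioning set.
  P4: blocked at fork node N ∈ conditioning set.
  P5: blocked at chain node U ∈ conditioning set.
  P6: blocked at chain node U ∈ conditioning set.
  P7: blocked at fork node U ∈ conditioning set.
  P8: blocked at fork node U ∈ conditioning set.
{J, N, U} satisfies the backdoor criterion.

Yes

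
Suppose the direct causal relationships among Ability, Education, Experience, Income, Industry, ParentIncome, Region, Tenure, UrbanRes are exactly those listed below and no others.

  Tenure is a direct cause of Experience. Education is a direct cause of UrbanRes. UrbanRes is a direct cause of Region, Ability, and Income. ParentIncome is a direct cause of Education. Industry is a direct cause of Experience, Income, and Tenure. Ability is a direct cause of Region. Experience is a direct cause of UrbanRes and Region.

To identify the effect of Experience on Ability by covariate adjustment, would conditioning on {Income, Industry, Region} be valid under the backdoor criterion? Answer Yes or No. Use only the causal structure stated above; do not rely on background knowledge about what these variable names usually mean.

No

Backdoor paths from Experience to Ability (paths whose first edge points into Experience):
  P1: Experience <- Industry -> Income <- UrbanRes -> Ability
  P2: Experience <- Industry -> Income <- UrbanRes -> Region <- Ability
  P3: Experience <- Tenure <- Industry -> Income <- UrbanRes -> Ability
  P4: Experience <- Tenure <- Industry -> Income <- UrbanRes -> Region <- Ability
Condition 1 (no descendant of Experience in the set): FAILS — Income and Region are descendants of Experience.
Condition 2 (every backdoor path blocked by {Income, Industry, Region}):
  P1: blocked at fork node Industry ∈ conditioning set.
  P2: blocked at fork node Industry ∈ conditioning set.
  P3: blocked at fork node Industry ∈ conditioning set.
  P4: blocked at fork node Industry ∈ conditioning set.
{Income, Industry, Region} does not satisfy the backdoor criterion.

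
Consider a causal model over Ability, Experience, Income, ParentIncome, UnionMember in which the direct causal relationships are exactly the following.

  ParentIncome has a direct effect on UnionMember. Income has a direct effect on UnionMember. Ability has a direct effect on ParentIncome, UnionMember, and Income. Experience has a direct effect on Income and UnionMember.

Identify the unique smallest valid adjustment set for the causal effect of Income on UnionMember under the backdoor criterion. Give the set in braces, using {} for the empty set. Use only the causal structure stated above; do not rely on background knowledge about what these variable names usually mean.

{Ability, Experience}

Variables eligible for adjustment (non-descendants of Income, excluding Income and UnionMember): {Ability, Experience, ParentIncome}.
Backdoor paths from Income to UnionMember:
  P1: Income <- Experience -> UnionMember
  P2: Income <- Ability -> ParentIncome -> UnionMember
  P3: Income <- Ability -> UnionMember
The empty set is not sufficient: P1 (Income <- Experience -> UnionMember) has no collider blocking it and no conditioned non-collider, so it is open.
Try {Ability, Experience}:
  P1: blocked at fork node Experience ∈ conditioning set.
  P2: blocked at fork node Ability ∈ conditioning set.
  P3: blocked at fork node Ability ∈ conditioning set.
{Ability, Experience} contains no descendant of Income and blocks every backdoor path.
Every element of {Ability, Experience} is needed (dropping Ability leaves P2 open; dropping Experience leaves P1 open), so no proper subset is valid.
Among all size-2 subsets of the eligible variables, only {Ability, Experience} blocks every backdoor path, so it is the unique smallest valid adjustment set.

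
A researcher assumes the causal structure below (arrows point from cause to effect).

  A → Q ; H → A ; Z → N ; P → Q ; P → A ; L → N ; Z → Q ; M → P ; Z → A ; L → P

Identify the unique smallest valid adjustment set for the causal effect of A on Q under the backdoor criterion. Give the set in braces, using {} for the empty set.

{P, Z}

Variables eligible for adjustment (non-descendants of A, excluding A and Q): {H, L, M, N, P, Z}.
Backdoor paths from A to Q:
  P1: A <- Z -> N <- L -> P -> Q
  P2: A <- Z -> Q
  P3: A <- P <- L -> N <- Z -> Q
  P4: A <- P -> Q
The empty set is not sufficient: P2 (A <- Z -> Q) has no collider blocking it and no conditioned non-collider, so it is open.
Try {P, Z}:
  P1: blocked at fork node Z ∈ conditioning set.
  P2: blocked at fork node Z ∈ conditioning set.
  P3: blocked at chain node P ∈ conditioning set.
  P4: blocked at fork node P ∈ conditioning set.
{P, Z} contains no descendant of A and blocks every backdoor path.
Every element of {P, Z} is needed (dropping P leaves P4 open; dropping Z leaves P2 open), so no proper subset is valid.
Among all size-2 subsets of the eligible variables, only {P, Z} blocks every backdoor path, so it is the unique smallest valid adjustment set.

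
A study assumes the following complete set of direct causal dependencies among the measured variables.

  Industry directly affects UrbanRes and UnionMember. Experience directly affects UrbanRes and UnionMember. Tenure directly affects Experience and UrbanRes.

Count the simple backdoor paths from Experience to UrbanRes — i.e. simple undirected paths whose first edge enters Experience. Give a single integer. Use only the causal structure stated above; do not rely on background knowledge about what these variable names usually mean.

A backdoor path from Experience to UrbanRes is any simple undirected path whose first edge points into Experience (i.e. leaves Experience via a parent).
Parents of Experience: {Tenure}.
Enumerating:
  P1: Experience <- Tenure -> UrbanRes
That exhausts the simple backdoor paths. Count: 1.

1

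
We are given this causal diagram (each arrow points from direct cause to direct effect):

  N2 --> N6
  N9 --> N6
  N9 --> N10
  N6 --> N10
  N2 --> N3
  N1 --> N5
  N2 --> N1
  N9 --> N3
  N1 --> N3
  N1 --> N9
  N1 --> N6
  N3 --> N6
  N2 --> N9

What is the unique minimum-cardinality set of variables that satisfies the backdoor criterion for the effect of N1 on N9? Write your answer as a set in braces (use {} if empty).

Variables eligible for adjustment (non-descendants of N1, excluding N1 and N9): {N2}.
Backdoor paths from N1 to N9:
  P1: N1 <- N2 -> N9
  P2: N1 <- N2 -> N3 <- N9
  P3: N1 <- N2 -> N3 -> N6 <- N9
  P4: N1 <- N2 -> N3 -> N6 -> N10 <- N9
  P5: N1 <- N2 -> N6 <- N9
  P6: N1 <- N2 -> N6 <- N3 <- N9
  P7: N1 <- N2 -> N6 -> N10 <- N9
The empty set is not sufficient: P1 (N1 <- N2 -> N9) has no collider blocking it and no conditioned non-collider, so it is open.
Try {N2}:
  P1: blocked at fork node N2 ∈ conditioning set.
  P2: blocked at fork node N2 ∈ conditioning set.
  P3: blocked at fork node N2 ∈ conditioning set.
  P4: blocked at fork node N2 ∈ conditioning set.
  P5: blocked at fork node N2 ∈ conditioning set.
  P6: blocked at fork node N2 ∈ conditioning set.
  P7: blocked at fork node N2 ∈ conditioning set.
{N2} contains no descendant of N1 and blocks every backdoor path.
{N2} is the unique smallest valid adjustment set.

{N2}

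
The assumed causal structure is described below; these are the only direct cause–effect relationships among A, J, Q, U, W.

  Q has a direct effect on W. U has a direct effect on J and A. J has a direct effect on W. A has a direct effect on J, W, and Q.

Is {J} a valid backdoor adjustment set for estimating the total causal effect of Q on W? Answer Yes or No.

Backdoor paths from Q to W (paths whose first edge points into Q):
  P1: Q <- A <- U -> J -> W
  P2: Q <- A -> J -> W
  P3: Q <- A -> W
Condition 1 (no descendant of Q in the set): holds — descendants of Q are {W}; none are in {J}.
Condition 2 (every backdoor path blocked by {J}):
  P1: blocked at chain node J ∈ conditioning set.
  P2: blocked at chain node J ∈ conditioning set.
  P3: open — no interior node is in the conditioning set.
{J} does not satisfy the backdoor criterion.

No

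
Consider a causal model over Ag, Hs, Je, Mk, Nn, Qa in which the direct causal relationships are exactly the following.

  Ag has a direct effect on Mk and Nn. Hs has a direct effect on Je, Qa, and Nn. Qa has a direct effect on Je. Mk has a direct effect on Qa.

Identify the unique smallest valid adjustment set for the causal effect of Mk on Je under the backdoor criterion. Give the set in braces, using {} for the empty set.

Variables eligible for adjustment (non-descendants of Mk, excluding Mk and Je): {Ag, Hs, Nn}.
Backdoor paths from Mk to Je:
  P1: Mk <- Ag -> Nn <- Hs -> Qa -> Je
  P2: Mk <- Ag -> Nn <- Hs -> Je
Each backdoor path contains an unconditioned collider, so every path is already blocked with the empty conditioning set:
  P1: blocked at collider Nn (neither it nor any descendant is in the conditioning set).
  P2: blocked at collider Nn (neither it nor any descendant is in the conditioning set).
The empty set is therefore the unique smallest valid set.

{}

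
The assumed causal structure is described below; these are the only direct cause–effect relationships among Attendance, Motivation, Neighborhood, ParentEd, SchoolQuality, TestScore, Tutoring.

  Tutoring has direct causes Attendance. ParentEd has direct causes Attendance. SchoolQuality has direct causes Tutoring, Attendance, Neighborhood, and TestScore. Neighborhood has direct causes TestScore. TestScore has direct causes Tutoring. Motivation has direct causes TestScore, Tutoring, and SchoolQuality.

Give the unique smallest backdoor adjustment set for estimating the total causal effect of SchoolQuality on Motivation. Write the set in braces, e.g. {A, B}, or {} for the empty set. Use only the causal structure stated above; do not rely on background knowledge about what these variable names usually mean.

{TestScore, Tutoring}

Variables eligible for adjustment (non-descendants of SchoolQuality, excluding SchoolQuality and Motivation): {Attendance, Neighborhood, ParentEd, TestScore, Tutoring}.
Backdoor paths from SchoolQuality to Motivation:
  P1: SchoolQuality <- Attendance -> Tutoring -> TestScore -> Motivation
  P2: SchoolQuality <- Attendance -> Tutoring -> Motivation
  P3: SchoolQuality <- Tutoring -> TestScore -> Motivation
  P4: SchoolQuality <- Tutoring -> Motivation
  P5: SchoolQuality <- TestScore <- Tutoring -> Motivation
  P6: SchoolQuality <- TestScore -> Motivation
  P7: SchoolQuality <- Neighborhood <- TestScore <- Tutoring -> Motivation
  P8: SchoolQuality <- Neighborhood <- TestScore -> Motivation
The empty set is not sufficient: P1 (SchoolQuality <- Attendance -> Tutoring -> TestScore -> Motivation) has no collider blocking it and no conditioned non-collider, so it is open.
Try {TestScore, Tutoring}:
  P1: blocked at chain node Tutoring ∈ conditioning set.
  P2: blocked at chain node Tutoring ∈ conditioning set.
  P3: blocked at fork node Tutoring ∈ conditioning set.
  P4: blocked at fork node Tutoring ∈ conditioning set.
  P5: blocked at chain node TestScore ∈ conditioning set.
  P6: blocked at fork node TestScore ∈ conditioning set.
  P7: blocked at chain node TestScore ∈ conditioning set.
  P8: blocked at fork node TestScore ∈ conditioning set.
{TestScore, Tutoring} contains no descendant of SchoolQuality and blocks every backdoor path.
Every element of {TestScore, Tutoring} is needed (dropping TestScore leaves P6 open; dropping Tutoring leaves P2 open), so no proper subset is valid.
Among all size-2 subsets of the eligible variables, only {TestScore, Tutoring} blocks every backdoor path, so it is the unique smallest valid adjustment set.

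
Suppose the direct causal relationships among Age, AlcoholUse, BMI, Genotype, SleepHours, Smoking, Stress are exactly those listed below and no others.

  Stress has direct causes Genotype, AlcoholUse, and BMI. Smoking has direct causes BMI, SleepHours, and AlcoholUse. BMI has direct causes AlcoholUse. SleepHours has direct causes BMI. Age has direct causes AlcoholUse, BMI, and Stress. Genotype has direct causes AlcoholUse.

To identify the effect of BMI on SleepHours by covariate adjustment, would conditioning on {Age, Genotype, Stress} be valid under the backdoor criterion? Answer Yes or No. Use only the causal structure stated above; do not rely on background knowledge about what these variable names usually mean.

Backdoor paths from BMI to SleepHours (paths whose first edge points into BMI):
  P1: BMI <- AlcoholUse -> Smoking <- SleepHours
Condition 1 (no descendant of BMI in the set): FAILS — Age and Stress are descendants of BMI.
Condition 2 (every backdoor path blocked by {Age, Genotype, Stress}):
  P1: blocked at collider Smoking (neither it nor any descendant is in the conditioning set).
{Age, Genotype, Stress} does not satisfy the backdoor criterion.

No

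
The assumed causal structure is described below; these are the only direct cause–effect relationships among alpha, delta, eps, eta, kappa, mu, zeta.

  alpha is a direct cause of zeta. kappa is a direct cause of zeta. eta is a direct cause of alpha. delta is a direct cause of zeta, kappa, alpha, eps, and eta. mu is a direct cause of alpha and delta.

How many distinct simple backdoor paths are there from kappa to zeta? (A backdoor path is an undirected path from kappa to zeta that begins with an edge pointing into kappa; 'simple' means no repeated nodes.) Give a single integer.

A backdoor path from kappa to zeta is any simple undirected path whose first edge points into kappa (i.e. leaves kappa via a parent).
Parents of kappa: {delta}.
Enumerating:
  P1: kappa <- delta <- mu -> alpha -> zeta
  P2: kappa <- delta -> eta -> alpha -> zeta
  P3: kappa <- delta -> alpha -> zeta
  P4: kappa <- delta -> zeta
That exhausts the simple backdoor paths. Count: 4.

4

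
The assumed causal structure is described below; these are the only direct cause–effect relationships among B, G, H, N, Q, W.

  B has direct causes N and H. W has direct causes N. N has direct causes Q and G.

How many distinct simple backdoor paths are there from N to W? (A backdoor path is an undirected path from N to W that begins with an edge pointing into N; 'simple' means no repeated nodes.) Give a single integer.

0

A backdoor path from N to W is any simple undirected path whose first edge points into N (i.e. leaves N via a parent).
Parents of N: {G, Q}.
No simple path from any parent of N reaches W without revisiting N, so there are no backdoor paths.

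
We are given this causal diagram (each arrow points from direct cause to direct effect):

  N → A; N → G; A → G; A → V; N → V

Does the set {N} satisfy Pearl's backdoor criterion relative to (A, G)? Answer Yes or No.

Yes

Backdoor paths from A to G (paths whose first edge points into A):
  P1: A <- N -> G
Condition 1 (no descendant of A in the set): holds — descendants of A are {G, V}; none are in {N}.
Condition 2 (every backdoor path blocked by {N}):
  P1: blocked at fork node N ∈ conditioning set.
{N} satisfies the backdoor criterion.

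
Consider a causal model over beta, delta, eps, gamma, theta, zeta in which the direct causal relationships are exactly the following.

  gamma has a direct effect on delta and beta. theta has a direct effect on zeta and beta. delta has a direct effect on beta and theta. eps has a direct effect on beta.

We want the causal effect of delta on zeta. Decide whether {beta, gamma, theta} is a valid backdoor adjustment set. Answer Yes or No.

No

Backdoor paths from delta to zeta (paths whose first edge points into delta):
  P1: delta <- gamma -> beta <- theta -> zeta
Condition 1 (no descendant of delta in the set): FAILS — beta and theta are descendants of delta.
Condition 2 (every backdoor path blocked by {beta, gamma, theta}):
  P1: blocked at fork node gamma ∈ conditioning set.
{beta, gamma, theta} does not satisfy the backdoor criterion.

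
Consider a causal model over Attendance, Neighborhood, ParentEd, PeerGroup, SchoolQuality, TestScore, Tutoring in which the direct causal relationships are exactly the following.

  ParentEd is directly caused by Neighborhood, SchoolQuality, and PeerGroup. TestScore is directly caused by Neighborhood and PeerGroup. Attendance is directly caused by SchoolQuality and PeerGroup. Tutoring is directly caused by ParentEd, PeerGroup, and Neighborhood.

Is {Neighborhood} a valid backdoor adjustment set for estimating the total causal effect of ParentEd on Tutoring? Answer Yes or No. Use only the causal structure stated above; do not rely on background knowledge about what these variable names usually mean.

No

Backdoor paths from ParentEd to Tutoring (paths whose first edge points into ParentEd):
  P1: ParentEd <- SchoolQuality -> Attendance <- PeerGroup -> Tutoring
  P2: ParentEd <- SchoolQuality -> Attendance <- PeerGroup -> TestScore <- Neighborhood -> Tutoring
  P3: ParentEd <- PeerGroup -> Tutoring
  P4: ParentEd <- PeerGroup -> TestScore <- Neighborhood -> Tutoring
  P5: ParentEd <- Neighborhood -> Tutoring
  P6: ParentEd <- Neighborhood -> TestScore <- PeerGroup -> Tutoring
Condition 1 (no descendant of ParentEd in the set): holds — descendants of ParentEd are {Tutoring}; none are in {Neighborhood}.
Condition 2 (every backdoor path blocked by {Neighborhood}):
  P1: blocked at collider Attendance (neither it nor any descendant is in the conditioning set).
  P2: blocked at collider Attendance (neither it nor any descendant is in the conditioning set).
  P3: open — no interior node is in the conditioning set.
  P4: blocked at collider TestScore (neither it nor any descendant is in the conditioning set).
  P5: blocked at fork node Neighborhood ∈ conditioning set.
  P6: blocked at fork node Neighborhood ∈ conditioning set.
{Neighborhood} does not satisfy the backdoor criterion.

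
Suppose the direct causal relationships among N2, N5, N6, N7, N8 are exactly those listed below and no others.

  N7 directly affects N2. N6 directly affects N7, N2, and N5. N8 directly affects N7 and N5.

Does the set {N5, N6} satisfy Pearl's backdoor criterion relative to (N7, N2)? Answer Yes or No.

Backdoor paths from N7 to N2 (paths whose first edge points into N7):
  P1: N7 <- N6 -> N2
  P2: N7 <- N8 -> N5 <- N6 -> N2
Condition 1 (no descendant of N7 in the set): holds — descendants of N7 are {N2}; none are in {N5, N6}.
Condition 2 (every backdoor path blocked by {N5, N6}):
  P1: blocked at fork node N6 ∈ conditioning set.
  P2: blocked at fork node N6 ∈ conditioning set.
{N5, N6} satisfies the backdoor criterion.

Yes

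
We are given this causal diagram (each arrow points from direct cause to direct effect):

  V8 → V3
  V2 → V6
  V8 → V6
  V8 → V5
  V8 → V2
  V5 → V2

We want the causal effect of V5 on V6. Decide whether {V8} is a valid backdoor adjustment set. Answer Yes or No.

Yes

Backdoor paths from V5 to V6 (paths whose first edge points into V5):
  P1: V5 <- V8 -> V2 -> V6
  P2: V5 <- V8 -> V6
Condition 1 (no descendant of V5 in the set): holds — descendants of V5 are {V2, V6}; none are in {V8}.
Condition 2 (every backdoor path blocked by {V8}):
  P1: blocked at fork node V8 ∈ conditioning set.
  P2: blocked at fork node V8 ∈ conditioning set.
{V8} satisfies the backdoor criterion.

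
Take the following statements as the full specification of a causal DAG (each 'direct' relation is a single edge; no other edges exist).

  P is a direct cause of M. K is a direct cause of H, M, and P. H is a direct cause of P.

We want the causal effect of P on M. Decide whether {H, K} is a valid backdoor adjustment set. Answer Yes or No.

Yes

Backdoor paths from P to M (paths whose first edge points into P):
  P1: P <- K -> M
  P2: P <- H <- K -> M
Condition 1 (no descendant of P in the set): holds — descendants of P are {M}; none are in {H, K}.
Condition 2 (every backdoor path blocked by {H, K}):
  P1: blocked at fork node K ∈ conditioning set.
  P2: blocked at chain node H ∈ conditioning set.
{H, K} satisfies the backdoor criterion.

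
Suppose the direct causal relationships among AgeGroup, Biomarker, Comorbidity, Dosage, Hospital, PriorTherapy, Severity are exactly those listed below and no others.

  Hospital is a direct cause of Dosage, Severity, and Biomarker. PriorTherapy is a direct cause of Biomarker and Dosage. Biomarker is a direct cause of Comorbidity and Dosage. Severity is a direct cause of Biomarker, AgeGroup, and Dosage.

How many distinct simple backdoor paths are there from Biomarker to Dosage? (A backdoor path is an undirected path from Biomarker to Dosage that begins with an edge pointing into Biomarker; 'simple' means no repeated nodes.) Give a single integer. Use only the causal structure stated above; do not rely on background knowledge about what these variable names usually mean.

5

A backdoor path from Biomarker to Dosage is any simple undirected path whose first edge points into Biomarker (i.e. leaves Biomarker via a parent).
Parents of Biomarker: {Hospital, PriorTherapy, Severity}.
Enumerating:
  P1: Biomarker <- Hospital -> Severity -> Dosage
  P2: Biomarker <- Hospital -> Dosage
  P3: Biomarker <- Severity <- Hospital -> Dosage
  P4: Biomarker <- Severity -> Dosage
  P5: Biomarker <- PriorTherapy -> Dosage
That exhausts the simple backdoor paths. Count: 5.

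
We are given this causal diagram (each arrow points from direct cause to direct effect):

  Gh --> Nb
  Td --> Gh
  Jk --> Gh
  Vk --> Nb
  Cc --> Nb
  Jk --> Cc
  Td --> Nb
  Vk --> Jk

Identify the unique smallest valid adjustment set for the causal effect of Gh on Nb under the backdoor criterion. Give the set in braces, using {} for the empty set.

{Jk, Td}

Variables eligible for adjustment (non-descendants of Gh, excluding Gh and Nb): {Cc, Jk, Td, Vk}.
Backdoor paths from Gh to Nb:
  P1: Gh <- Jk <- Vk -> Nb
  P2: Gh <- Jk -> Cc -> Nb
  P3: Gh <- Td -> Nb
The empty set is not sufficient: P1 (Gh <- Jk <- Vk -> Nb) has no collider blocking it and no conditioned non-collider, so it is open.
Try {Jk, Td}:
  P1: blocked at chain node Jk ∈ conditioning set.
  P2: blocked at fork node Jk ∈ conditioning set.
  P3: blocked at fork node Td ∈ conditioning set.
{Jk, Td} contains no descendant of Gh and blocks every backdoor path.
Every element of {Jk, Td} is needed (dropping Jk leaves P1 open; dropping Td leaves P3 open), so no proper subset is valid.
Among all size-2 subsets of the eligible variables, only {Jk, Td} blocks every backdoor path, so it is the unique smallest valid adjustment set.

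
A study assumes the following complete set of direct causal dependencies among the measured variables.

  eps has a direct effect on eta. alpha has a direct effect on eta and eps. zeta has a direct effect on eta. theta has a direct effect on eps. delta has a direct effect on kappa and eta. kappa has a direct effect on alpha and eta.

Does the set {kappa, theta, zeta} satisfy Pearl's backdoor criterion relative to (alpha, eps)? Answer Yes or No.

Backdoor paths from alpha to eps (paths whose first edge points into alpha):
  P1: alpha <- kappa <- delta -> eta <- eps
  P2: alpha <- kappa -> eta <- eps
Condition 1 (no descendant of alpha in the set): holds — descendants of alpha are {eps, eta}; none are in {kappa, theta, zeta}.
Condition 2 (every backdoor path blocked by {kappa, theta, zeta}):
  P1: blocked at chain node kappa ∈ conditioning set.
  P2: blocked at fork node kappa ∈ conditioning set.
{kappa, theta, zeta} satisfies the backdoor criterion.

Yes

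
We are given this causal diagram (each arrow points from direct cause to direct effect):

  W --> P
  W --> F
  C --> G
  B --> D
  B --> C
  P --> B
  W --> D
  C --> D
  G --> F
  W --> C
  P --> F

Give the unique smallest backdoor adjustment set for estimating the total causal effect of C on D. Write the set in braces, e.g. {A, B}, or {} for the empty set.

Variables eligible for adjustment (non-descendants of C, excluding C and D): {B, P, W}.
Backdoor paths from C to D:
  P1: C <- W -> P -> B -> D
  P2: C <- W -> D
  P3: C <- W -> F <- P -> B -> D
  P4: C <- B <- P <- W -> D
  P5: C <- B <- P -> F <- W -> D
  P6: C <- B -> D
The empty set is not sufficient: P1 (C <- W -> P -> B -> D) has no collider blocking it and no conditioned non-collider, so it is open.
Try {B, W}:
  P1: blocked at fork node W ∈ conditioning set.
  P2: blocked at fork node W ∈ conditioning set.
  P3: blocked at fork node W ∈ conditioning set.
  P4: blocked at chain node B ∈ conditioning set.
  P5: blocked at chain node B ∈ conditioning set.
  P6: blocked at fork node B ∈ conditioning set.
{B, W} contains no descendant of C and blocks every backdoor path.
Every element of {B, W} is needed (dropping B leaves P6 open; dropping W leaves P2 open), so no proper subset is valid.
Among all size-2 subsets of the eligible variables, only {B, W} blocks every backdoor path, so it is the unique smallest valid adjustment set.

{B, W}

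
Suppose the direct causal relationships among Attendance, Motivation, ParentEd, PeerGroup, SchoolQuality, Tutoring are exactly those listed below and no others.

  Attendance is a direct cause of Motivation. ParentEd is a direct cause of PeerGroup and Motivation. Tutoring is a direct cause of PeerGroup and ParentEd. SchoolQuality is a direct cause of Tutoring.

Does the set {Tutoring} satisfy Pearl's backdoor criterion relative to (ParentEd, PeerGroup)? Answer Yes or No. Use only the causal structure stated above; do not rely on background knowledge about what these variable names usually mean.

Yes

Backdoor paths from ParentEd to PeerGroup (paths whose first edge points into ParentEd):
  P1: ParentEd <- Tutoring -> PeerGroup
Condition 1 (no descendant of ParentEd in the set): holds — descendants of ParentEd are {Motivation, PeerGroup}; none are in {Tutoring}.
Condition 2 (every backdoor path blocked by {Tutoring}):
  P1: blocked at fork node Tutoring ∈ conditioning set.
{Tutoring} satisfies the backdoor criterion.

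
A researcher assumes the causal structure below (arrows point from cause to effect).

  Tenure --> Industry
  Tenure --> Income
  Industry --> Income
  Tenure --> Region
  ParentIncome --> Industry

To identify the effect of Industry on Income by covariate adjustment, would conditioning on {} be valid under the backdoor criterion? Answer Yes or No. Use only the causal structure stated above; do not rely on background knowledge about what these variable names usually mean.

Backdoor paths from Industry to Income (paths whose first edge points into Industry):
  P1: Industry <- Tenure -> Income
Condition 1 (no descendant of Industry in the set): holds — descendants of Industry are {Income}; none are in {}.
Condition 2 (every backdoor path blocked by {}):
  P1: open — no interior node is in the conditioning set.
{} does not satisfy the backdoor criterion.

No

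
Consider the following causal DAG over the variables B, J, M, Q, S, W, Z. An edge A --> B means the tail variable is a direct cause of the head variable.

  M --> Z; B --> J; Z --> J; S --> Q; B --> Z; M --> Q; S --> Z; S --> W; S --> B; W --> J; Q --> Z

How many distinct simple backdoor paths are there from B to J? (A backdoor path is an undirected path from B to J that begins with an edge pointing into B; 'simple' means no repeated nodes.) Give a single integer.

A backdoor path from B to J is any simple undirected path whose first edge points into B (i.e. leaves B via a parent).
Parents of B: {S}.
Enumerating:
  P1: B <- S -> Q <- M -> Z -> J
  P2: B <- S -> Q -> Z -> J
  P3: B <- S -> W -> J
  P4: B <- S -> Z -> J
That exhausts the simple backdoor paths. Count: 4.

4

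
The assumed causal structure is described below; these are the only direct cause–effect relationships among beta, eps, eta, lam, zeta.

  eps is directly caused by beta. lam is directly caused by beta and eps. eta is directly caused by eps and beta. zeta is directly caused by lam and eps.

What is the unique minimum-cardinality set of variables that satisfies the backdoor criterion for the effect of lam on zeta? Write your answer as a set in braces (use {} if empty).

{eps}

Variables eligible for adjustment (non-descendants of lam, excluding lam and zeta): {beta, eps, eta}.
Backdoor paths from lam to zeta:
  P1: lam <- beta -> eps -> zeta
  P2: lam <- beta -> eta <- eps -> zeta
  P3: lam <- eps -> zeta
The empty set is not sufficient: P1 (lam <- beta -> eps -> zeta) has no collider blocking it and no conditioned non-collider, so it is open.
Try {eps}:
  P1: blocked at chain node eps ∈ conditioning set.
  P2: blocked at collider eta (neither it nor any descendant is in the conditioning set).
  P3: blocked at fork node eps ∈ conditioning set.
{eps} contains no descendant of lam and blocks every backdoor path.
No other singleton works — e.g. {beta} leaves P3 open — so {eps} is the unique smallest valid adjustment set.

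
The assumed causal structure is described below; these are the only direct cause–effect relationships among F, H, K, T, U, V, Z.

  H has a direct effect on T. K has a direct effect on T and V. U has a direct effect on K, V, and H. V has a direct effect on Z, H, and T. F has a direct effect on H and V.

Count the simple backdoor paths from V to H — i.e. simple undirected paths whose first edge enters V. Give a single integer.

A backdoor path from V to H is any simple undirected path whose first edge points into V (i.e. leaves V via a parent).
Parents of V: {F, K, U}.
Enumerating:
  P1: V <- F -> H
  P2: V <- U -> K -> T <- H
  P3: V <- U -> H
  P4: V <- K <- U -> H
  P5: V <- K -> T <- H
That exhausts the simple backdoor paths. Count: 5.

5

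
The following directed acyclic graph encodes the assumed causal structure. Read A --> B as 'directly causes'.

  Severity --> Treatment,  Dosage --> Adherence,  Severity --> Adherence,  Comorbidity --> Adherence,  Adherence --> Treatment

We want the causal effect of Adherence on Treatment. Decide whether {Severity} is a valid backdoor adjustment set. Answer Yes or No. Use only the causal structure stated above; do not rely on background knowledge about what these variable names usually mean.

Backdoor paths from Adherence to Treatment (paths whose first edge points into Adherence):
  P1: Adherence <- Severity -> Treatment
Condition 1 (no descendant of Adherence in the set): holds — descendants of Adherence are {Treatment}; none are in {Severity}.
Condition 2 (every backdoor path blocked by {Severity}):
  P1: blocked at fork node Severity ∈ conditioning set.
{Severity} satisfies the backdoor criterion.

Yes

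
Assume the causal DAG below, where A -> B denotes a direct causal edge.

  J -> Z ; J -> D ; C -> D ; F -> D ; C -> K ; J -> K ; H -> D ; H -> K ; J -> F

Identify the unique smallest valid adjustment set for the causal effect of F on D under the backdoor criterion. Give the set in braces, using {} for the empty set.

Variables eligible for adjustment (non-descendants of F, excluding F and D): {C, H, J, K, Z}.
Backdoor paths from F to D:
  P1: F <- J -> D
  P2: F <- J -> K <- H -> D
  P3: F <- J -> K <- C -> D
The empty set is not sufficient: P1 (F <- J -> D) has no collider blocking it and no conditioned non-collider, so it is open.
Try {J}:
  P1: blocked at fork node J ∈ conditioning set.
  P2: blocked at fork node J ∈ conditioning set.
  P3: blocked at fork node J ∈ conditioning set.
{J} contains no descendant of F and blocks every backdoor path.
No other singleton works — e.g. {H} leaves P1 open — so {J} is the unique smallest valid adjustment set.

{J}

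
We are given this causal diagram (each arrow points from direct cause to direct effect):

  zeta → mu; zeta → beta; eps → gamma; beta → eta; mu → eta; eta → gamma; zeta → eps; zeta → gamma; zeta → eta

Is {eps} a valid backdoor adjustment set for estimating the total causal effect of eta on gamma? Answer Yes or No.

No

Backdoor paths from eta to gamma (paths whose first edge points into eta):
  P1: eta <- zeta -> eps -> gamma
  P2: eta <- zeta -> gamma
  P3: eta <- beta <- zeta -> eps -> gamma
  P4: eta <- beta <- zeta -> gamma
  P5: eta <- mu <- zeta -> eps -> gamma
  P6: eta <- mu <- zeta -> gamma
Condition 1 (no descendant of eta in the set): holds — descendants of eta are {gamma}; none are in {eps}.
Condition 2 (every backdoor path blocked by {eps}):
  P1: blocked at chain node eps ∈ conditioning set.
  P2: open — no interior node is in the conditioning set.
  P3: blocked at chain node eps ∈ conditioning set.
  P4: open — no interior node is in the conditioning set.
  P5: blocked at chain node eps ∈ conditioning set.
  P6: open — no interior node is in the conditioning set.
{eps} does not satisfy the backdoor criterion.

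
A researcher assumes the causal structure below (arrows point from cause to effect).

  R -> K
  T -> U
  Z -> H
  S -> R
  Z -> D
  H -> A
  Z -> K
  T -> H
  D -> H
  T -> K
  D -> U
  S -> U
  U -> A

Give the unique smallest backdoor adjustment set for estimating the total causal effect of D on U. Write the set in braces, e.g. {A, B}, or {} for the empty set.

Variables eligible for adjustment (non-descendants of D, excluding D and U): {K, R, S, T, Z}.
Backdoor paths from D to U:
  P1: D <- Z -> H <- T -> U
  P2: D <- Z -> H <- T -> K <- R <- S -> U
  P3: D <- Z -> H -> A <- U
  P4: D <- Z -> K <- T -> U
  P5: D <- Z -> K <- T -> H -> A <- U
  P6: D <- Z -> K <- R <- S -> U
Each backdoor path contains an unconditioned collider, so every path is already blocked with the empty conditioning set:
  P1: blocked at collider H (neither it nor any descendant is in the conditioning set).
  P2: blocked at collider H (neither it nor any descendant is in the conditioning set).
  P3: blocked at collider A (neither it nor any descendant is in the conditioning set).
  P4: blocked at collider K (neither it nor any descendant is in the conditioning set).
  P5: blocked at collider K (neither it nor any descendant is in the conditioning set).
  P6: blocked at collider K (neither it nor any descendant is in the conditioning set).
The empty set is therefore the unique smallest valid set.

{}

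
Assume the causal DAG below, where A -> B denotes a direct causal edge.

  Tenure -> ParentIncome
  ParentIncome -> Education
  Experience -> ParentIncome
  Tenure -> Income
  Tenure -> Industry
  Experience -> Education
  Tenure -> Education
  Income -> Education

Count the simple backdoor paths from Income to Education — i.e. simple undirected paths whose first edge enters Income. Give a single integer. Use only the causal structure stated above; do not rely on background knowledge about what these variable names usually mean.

3

A backdoor path from Income to Education is any simple undirected path whose first edge points into Income (i.e. leaves Income via a parent).
Parents of Income: {Tenure}.
Enumerating:
  P1: Income <- Tenure -> ParentIncome <- Experience -> Education
  P2: Income <- Tenure -> ParentIncome -> Education
  P3: Income <- Tenure -> Education
That exhausts the simple backdoor paths. Count: 3.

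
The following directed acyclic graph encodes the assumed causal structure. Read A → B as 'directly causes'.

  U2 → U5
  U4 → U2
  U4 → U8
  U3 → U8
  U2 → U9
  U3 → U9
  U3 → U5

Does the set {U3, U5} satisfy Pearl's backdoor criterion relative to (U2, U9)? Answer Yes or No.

Backdoor paths from U2 to U9 (paths whose first edge points into U2):
  P1: U2 <- U4 -> U8 <- U3 -> U9
Condition 1 (no descendant of U2 in the set): FAILS — U5 is a descendant of U2.
Condition 2 (every backdoor path blocked by {U3, U5}):
  P1: blocked at collider U8 (neither it nor any descendant is in the conditioning set).
{U3, U5} does not satisfy the backdoor criterion.

No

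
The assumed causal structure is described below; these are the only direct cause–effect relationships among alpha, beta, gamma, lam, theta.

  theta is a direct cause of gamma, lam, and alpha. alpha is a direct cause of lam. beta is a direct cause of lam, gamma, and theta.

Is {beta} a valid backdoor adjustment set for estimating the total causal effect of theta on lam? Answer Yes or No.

Backdoor paths from theta to lam (paths whose first edge points into theta):
  P1: theta <- beta -> lam
Condition 1 (no descendant of theta in the set): holds — descendants of theta are {alpha, gamma, lam}; none are in {beta}.
Condition 2 (every backdoor path blocked by {beta}):
  P1: blocked at fork node beta ∈ conditioning set.
{beta} satisfies the backdoor criterion.

Yes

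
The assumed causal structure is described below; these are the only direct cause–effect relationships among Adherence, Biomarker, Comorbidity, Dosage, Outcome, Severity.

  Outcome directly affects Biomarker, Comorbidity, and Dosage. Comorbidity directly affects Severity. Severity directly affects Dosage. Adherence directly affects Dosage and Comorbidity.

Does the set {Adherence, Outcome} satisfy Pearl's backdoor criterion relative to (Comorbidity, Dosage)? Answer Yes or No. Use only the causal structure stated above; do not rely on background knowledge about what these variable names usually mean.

Yes

Backdoor paths from Comorbidity to Dosage (paths whose first edge points into Comorbidity):
  P1: Comorbidity <- Adherence -> Dosage
  P2: Comorbidity <- Outcome -> Dosage
Condition 1 (no descendant of Comorbidity in the set): holds — descendants of Comorbidity are {Dosage, Severity}; none are in {Adherence, Outcome}.
Condition 2 (every backdoor path blocked by {Adherence, Outcome}):
  P1: blocked at fork node Adherence ∈ conditioning set.
  P2: blocked at fork node Outcome ∈ conditioning set.
{Adherence, Outcome} satisfies the backdoor criterion.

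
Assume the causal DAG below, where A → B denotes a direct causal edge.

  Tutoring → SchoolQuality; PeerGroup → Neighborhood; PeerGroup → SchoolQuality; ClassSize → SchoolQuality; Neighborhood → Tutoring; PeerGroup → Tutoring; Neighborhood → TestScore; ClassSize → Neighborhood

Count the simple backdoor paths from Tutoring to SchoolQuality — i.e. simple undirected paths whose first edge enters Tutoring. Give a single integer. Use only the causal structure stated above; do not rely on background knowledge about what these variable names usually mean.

4

A backdoor path from Tutoring to SchoolQuality is any simple undirected path whose first edge points into Tutoring (i.e. leaves Tutoring via a parent).
Parents of Tutoring: {Neighborhood, PeerGroup}.
Enumerating:
  P1: Tutoring <- PeerGroup -> Neighborhood <- ClassSize -> SchoolQuality
  P2: Tutoring <- PeerGroup -> SchoolQuality
  P3: Tutoring <- Neighborhood <- PeerGroup -> SchoolQuality
  P4: Tutoring <- Neighborhood <- ClassSize -> SchoolQuality
That exhausts the simple backdoor paths. Count: 4.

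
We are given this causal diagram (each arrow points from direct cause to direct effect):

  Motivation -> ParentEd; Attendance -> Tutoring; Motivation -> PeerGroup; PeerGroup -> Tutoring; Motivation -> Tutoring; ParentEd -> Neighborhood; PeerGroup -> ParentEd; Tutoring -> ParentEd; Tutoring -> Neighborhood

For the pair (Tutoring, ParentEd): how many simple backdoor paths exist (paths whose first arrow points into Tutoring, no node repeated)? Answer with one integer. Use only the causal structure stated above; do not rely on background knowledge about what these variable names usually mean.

4

A backdoor path from Tutoring to ParentEd is any simple undirected path whose first edge points into Tutoring (i.e. leaves Tutoring via a parent).
Parents of Tutoring: {Attendance, Motivation, PeerGroup}.
Enumerating:
  P1: Tutoring <- Motivation -> PeerGroup -> ParentEd
  P2: Tutoring <- Motivation -> ParentEd
  P3: Tutoring <- PeerGroup <- Motivation -> ParentEd
  P4: Tutoring <- PeerGroup -> ParentEd
That exhausts the simple backdoor paths. Count: 4.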